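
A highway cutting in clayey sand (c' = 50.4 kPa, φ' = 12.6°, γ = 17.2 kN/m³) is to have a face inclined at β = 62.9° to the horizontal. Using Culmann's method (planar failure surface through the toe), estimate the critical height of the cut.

H_c = 28.19 m

Culmann's analysis gives the critical failure plane at α_cr = (β + φ')/2 = (62.9 + 12.6)/2 = 37.8°, and the critical height
H_c = (4c'/γ) · sinβ cosφ' / [1 − cos(β − φ')]
    = (4·50.4/17.2) · sin62.9°·cos12.6° / [1 − cos(50.3°)]
    = 11.721 · 0.8902·0.9759 / [1 − 0.6388]
    = 11.721 · 0.8688 / 0.3612
    = 28.19 m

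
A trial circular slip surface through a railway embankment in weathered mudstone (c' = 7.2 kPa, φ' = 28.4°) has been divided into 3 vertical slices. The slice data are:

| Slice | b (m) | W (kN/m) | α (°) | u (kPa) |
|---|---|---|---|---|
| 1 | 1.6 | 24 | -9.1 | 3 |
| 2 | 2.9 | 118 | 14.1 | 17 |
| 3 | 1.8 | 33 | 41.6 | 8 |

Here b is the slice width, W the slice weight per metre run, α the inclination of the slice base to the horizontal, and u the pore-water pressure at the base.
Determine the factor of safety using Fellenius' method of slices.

Ordinary method of slices: FS = Σ[c'·Δl_i + (W_i cosα_i − u_i·Δl_i)·tanφ'] / Σ W_i sinα_i, with Δl_i = b_i / cosα_i.
Slice 1: Δl = 1.6/cos(-9.1°) = 1.620 m; N'_1 = 24·cos(-9.1°) − 3·1.620 = 18.8; c'Δl = 11.67; W sinα = -3.8
Slice 2: Δl = 2.9/cos14.1° = 2.990 m; N'_2 = 118·cos14.1° − 17·2.990 = 63.6; c'Δl = 21.53; W sinα = 28.7
Slice 3: Δl = 1.8/cos41.6° = 2.407 m; N'_3 = 33·cos41.6° − 8·2.407 = 5.4; c'Δl = 17.33; W sinα = 21.9
Σc'Δl = 50.5 kN/m; ΣN' = 87.9 kN/m; ΣW sinα = 46.9 kN/m
Resisting = 50.5 + 87.9·tan28.4° = 50.5 + 47.5 = 98.0 kN/m
FS = 98.0 / 46.9 = 2.092

FS = 2.09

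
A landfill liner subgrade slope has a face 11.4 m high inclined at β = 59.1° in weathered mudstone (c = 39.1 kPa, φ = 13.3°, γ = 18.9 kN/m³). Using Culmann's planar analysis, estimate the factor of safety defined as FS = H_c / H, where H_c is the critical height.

FS = 2.00

H_c = (4c/γ) · sinβ cosφ / [1 − cos(β − φ)]
    = (4·39.1/18.9) · sin59.1°·cos13.3° / [1 − cos45.8°]
    = 8.275 · 0.8351 / 0.3028 = 22.82 m
FS = H_c / H = 22.82 / 11.4 = 2.002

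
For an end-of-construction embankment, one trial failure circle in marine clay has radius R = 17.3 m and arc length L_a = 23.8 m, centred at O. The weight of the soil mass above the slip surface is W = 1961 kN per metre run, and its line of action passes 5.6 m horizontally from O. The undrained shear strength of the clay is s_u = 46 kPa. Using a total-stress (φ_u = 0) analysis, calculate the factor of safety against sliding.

FS = 1.72

Taking moments about the centre O, the resisting moment is provided by the undrained shear strength acting along the arc:
M_R = s_u·L_a·R = 46·23.80·17.3 = 18940.0 kN·m/m
M_D = W·d = 1961·5.6 = 10981.6 kN·m/m
FS = M_R / M_D = 18940.0 / 10981.6 = 1.725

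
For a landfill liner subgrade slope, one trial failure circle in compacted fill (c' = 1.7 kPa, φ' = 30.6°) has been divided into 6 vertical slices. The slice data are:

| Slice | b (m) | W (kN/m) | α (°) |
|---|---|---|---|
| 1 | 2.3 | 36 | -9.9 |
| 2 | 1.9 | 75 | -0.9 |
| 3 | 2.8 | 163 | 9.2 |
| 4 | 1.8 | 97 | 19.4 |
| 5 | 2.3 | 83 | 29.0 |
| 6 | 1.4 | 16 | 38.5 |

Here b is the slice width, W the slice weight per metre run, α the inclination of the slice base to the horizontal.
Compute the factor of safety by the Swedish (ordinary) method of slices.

Ordinary method of slices: FS = Σ[c'·Δl_i + (W_i cosα_i)·tanφ'] / Σ W_i sinα_i, with Δl_i = b_i / cosα_i.
Slice 1: Δl = 2.3/cos(-9.9°) = 2.335 m; N'_1 = 36·cos(-9.9°) = 35.5; c'Δl = 3.97; W sinα = -6.2
Slice 2: Δl = 1.9/cos(-0.9°) = 1.900 m; N'_2 = 75·cos(-0.9°) = 75.0; c'Δl = 3.23; W sinα = -1.2
Slice 3: Δl = 2.8/cos9.2° = 2.836 m; N'_3 = 163·cos9.2° = 160.9; c'Δl = 4.82; W sinα = 26.1
Slice 4: Δl = 1.8/cos19.4° = 1.908 m; N'_4 = 97·cos19.4° = 91.5; c'Δl = 3.24; W sinα = 32.2
Slice 5: Δl = 2.3/cos29.0° = 2.630 m; N'_5 = 83·cos29.0° = 72.6; c'Δl = 4.47; W sinα = 40.2
Slice 6: Δl = 1.4/cos38.5° = 1.789 m; N'_6 = 16·cos38.5° = 12.5; c'Δl = 3.04; W sinα = 10.0
Σc'Δl = 22.8 kN/m; ΣN' = 448.0 kN/m; ΣW sinα = 101.1 kN/m
Resisting = 22.8 + 448.0·tan30.6° = 22.8 + 264.9 = 287.7 kN/m
FS = 287.7 / 101.1 = 2.845

FS = 2.85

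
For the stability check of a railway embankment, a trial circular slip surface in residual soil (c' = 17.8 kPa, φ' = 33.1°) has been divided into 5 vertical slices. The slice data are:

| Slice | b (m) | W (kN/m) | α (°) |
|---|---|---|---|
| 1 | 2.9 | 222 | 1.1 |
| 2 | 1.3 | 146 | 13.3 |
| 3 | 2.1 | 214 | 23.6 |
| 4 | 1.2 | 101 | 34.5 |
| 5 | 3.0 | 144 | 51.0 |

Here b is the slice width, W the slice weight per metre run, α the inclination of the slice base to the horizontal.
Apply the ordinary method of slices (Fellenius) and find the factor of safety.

Ordinary method of slices: FS = Σ[c'·Δl_i + (W_i cosα_i)·tanφ'] / Σ W_i sinα_i, with Δl_i = b_i / cosα_i.
Slice 1: Δl = 2.9/cos1.1° = 2.901 m; N'_1 = 222·cos1.1° = 222.0; c'Δl = 51.63; W sinα = 4.3
Slice 2: Δl = 1.3/cos13.3° = 1.336 m; N'_2 = 146·cos13.3° = 142.1; c'Δl = 23.78; W sinα = 33.6
Slice 3: Δl = 2.1/cos23.6° = 2.292 m; N'_3 = 214·cos23.6° = 196.1; c'Δl = 40.79; W sinα = 85.7
Slice 4: Δl = 1.2/cos34.5° = 1.456 m; N'_4 = 101·cos34.5° = 83.2; c'Δl = 25.92; W sinα = 57.2
Slice 5: Δl = 3.0/cos51.0° = 4.767 m; N'_5 = 144·cos51.0° = 90.6; c'Δl = 84.85; W sinα = 111.9
Σc'Δl = 227.0 kN/m; ΣN' = 734.0 kN/m; ΣW sinα = 292.6 kN/m
Resisting = 227.0 + 734.0·tan33.1° = 227.0 + 478.5 = 705.5 kN/m
FS = 705.5 / 292.6 = 2.411

FS = 2.41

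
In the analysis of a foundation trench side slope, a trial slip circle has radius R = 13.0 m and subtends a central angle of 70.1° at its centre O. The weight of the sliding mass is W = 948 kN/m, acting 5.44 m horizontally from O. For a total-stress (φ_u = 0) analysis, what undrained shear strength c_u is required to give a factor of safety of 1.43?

FS = c_u·L_a·R / (W·d), so c_u = FS·W·d / (L_a·R).
Arc length L_a = R·θ = 13.0·(70.1°·π/180) = 13.0·1.2235 = 15.91 m
c_u = 1.43·948·5.44 / (15.91·13.0) = 7374.7 / 206.77 = 35.67 kPa

c_u = 35.7 kPa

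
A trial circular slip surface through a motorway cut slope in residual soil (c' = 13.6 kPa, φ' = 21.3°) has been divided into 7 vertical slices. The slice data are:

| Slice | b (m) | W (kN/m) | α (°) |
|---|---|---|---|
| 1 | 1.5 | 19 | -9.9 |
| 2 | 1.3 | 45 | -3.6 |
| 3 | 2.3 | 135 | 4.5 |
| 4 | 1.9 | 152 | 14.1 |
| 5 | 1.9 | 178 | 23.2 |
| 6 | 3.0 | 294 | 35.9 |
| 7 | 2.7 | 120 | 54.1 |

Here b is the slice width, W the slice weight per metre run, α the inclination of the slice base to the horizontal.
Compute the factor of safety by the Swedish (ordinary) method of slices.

FS = 1.46

Ordinary method of slices: FS = Σ[c'·Δl_i + (W_i cosα_i)·tanφ'] / Σ W_i sinα_i, with Δl_i = b_i / cosα_i.
Slice 1: Δl = 1.5/cos(-9.9°) = 1.523 m; N'_1 = 19·cos(-9.9°) = 18.7; c'Δl = 20.71; W sinα = -3.3
Slice 2: Δl = 1.3/cos(-3.6°) = 1.303 m; N'_2 = 45·cos(-3.6°) = 44.9; c'Δl = 17.71; W sinα = -2.8
Slice 3: Δl = 2.3/cos4.5° = 2.307 m; N'_3 = 135·cos4.5° = 134.6; c'Δl = 31.38; W sinα = 10.6
Slice 4: Δl = 1.9/cos14.1° = 1.959 m; N'_4 = 152·cos14.1° = 147.4; c'Δl = 26.64; W sinα = 37.0
Slice 5: Δl = 1.9/cos23.2° = 2.067 m; N'_5 = 178·cos23.2° = 163.6; c'Δl = 28.11; W sinα = 70.1
Slice 6: Δl = 3.0/cos35.9° = 3.704 m; N'_6 = 294·cos35.9° = 238.2; c'Δl = 50.37; W sinα = 172.4
Slice 7: Δl = 2.7/cos54.1° = 4.605 m; N'_7 = 120·cos54.1° = 70.4; c'Δl = 62.62; W sinα = 97.2
Σc'Δl = 237.5 kN/m; ΣN' = 817.8 kN/m; ΣW sinα = 381.2 kN/m
Resisting = 237.5 + 817.8·tan21.3° = 237.5 + 318.8 = 556.4 kN/m
FS = 556.4 / 381.2 = 1.459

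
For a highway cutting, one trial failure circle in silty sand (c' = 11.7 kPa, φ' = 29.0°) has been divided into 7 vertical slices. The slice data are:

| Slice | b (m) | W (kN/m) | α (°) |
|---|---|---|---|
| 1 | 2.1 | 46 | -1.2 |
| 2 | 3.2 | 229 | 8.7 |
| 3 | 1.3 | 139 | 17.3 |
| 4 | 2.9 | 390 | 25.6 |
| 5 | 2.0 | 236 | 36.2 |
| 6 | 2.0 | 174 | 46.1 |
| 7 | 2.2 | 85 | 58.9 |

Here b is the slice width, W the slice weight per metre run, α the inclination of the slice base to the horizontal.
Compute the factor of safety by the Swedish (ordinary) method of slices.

FS = 1.45

Ordinary method of slices: FS = Σ[c'·Δl_i + (W_i cosα_i)·tanφ'] / Σ W_i sinα_i, with Δl_i = b_i / cosα_i.
Slice 1: Δl = 2.1/cos(-1.2°) = 2.100 m; N'_1 = 46·cos(-1.2°) = 46.0; c'Δl = 24.58; W sinα = -1.0
Slice 2: Δl = 3.2/cos8.7° = 3.237 m; N'_2 = 229·cos8.7° = 226.4; c'Δl = 37.88; W sinα = 34.6
Slice 3: Δl = 1.3/cos17.3° = 1.362 m; N'_3 = 139·cos17.3° = 132.7; c'Δl = 15.93; W sinα = 41.3
Slice 4: Δl = 2.9/cos25.6° = 3.216 m; N'_4 = 390·cos25.6° = 351.7; c'Δl = 37.62; W sinα = 168.5
Slice 5: Δl = 2.0/cos36.2° = 2.478 m; N'_5 = 236·cos36.2° = 190.4; c'Δl = 29.00; W sinα = 139.4
Slice 6: Δl = 2.0/cos46.1° = 2.884 m; N'_6 = 174·cos46.1° = 120.7; c'Δl = 33.75; W sinα = 125.4
Slice 7: Δl = 2.2/cos58.9° = 4.259 m; N'_7 = 85·cos58.9° = 43.9; c'Δl = 49.83; W sinα = 72.8
Σc'Δl = 228.6 kN/m; ΣN' = 1111.8 kN/m; ΣW sinα = 581.1 kN/m
Resisting = 228.6 + 1111.8·tan29.0° = 228.6 + 616.3 = 844.9 kN/m
FS = 844.9 / 581.1 = 1.454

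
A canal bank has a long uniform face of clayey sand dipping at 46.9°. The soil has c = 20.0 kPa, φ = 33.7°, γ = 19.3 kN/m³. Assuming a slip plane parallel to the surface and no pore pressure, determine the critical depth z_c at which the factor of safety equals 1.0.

Setting FS = 1.00 in FS = [c + γz cos²β tanφ] / [γz sinβ cosβ] and solving for z:
z = c / [γ cosβ (FS·sinβ − cosβ·tanφ)]
  = 20.0 / [19.3·cos46.9°·(1.00·sin46.9° − cos46.9°·tan33.7°)]
  = 20.0 / [19.3·0.6833·(1.00·0.7302 − 0.6833·0.6669)]
  = 20.0 / 3.6196 = 5.526 m

z_c = 5.53 m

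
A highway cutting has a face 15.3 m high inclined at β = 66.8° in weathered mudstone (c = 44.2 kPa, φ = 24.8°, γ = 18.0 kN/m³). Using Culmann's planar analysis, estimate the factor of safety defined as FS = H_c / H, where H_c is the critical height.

H_c = (4c/γ) · sinβ cosφ / [1 − cos(β − φ)]
    = (4·44.2/18.0) · sin66.8°·cos24.8° / [1 − cos42.0°]
    = 9.822 · 0.8344 / 0.2569 = 31.91 m
FS = H_c / H = 31.91 / 15.3 = 2.085

FS = 2.09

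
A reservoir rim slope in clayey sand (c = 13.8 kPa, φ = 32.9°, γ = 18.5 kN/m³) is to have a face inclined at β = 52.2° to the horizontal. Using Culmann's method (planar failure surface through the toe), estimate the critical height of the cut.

H_c = 35.22 m

Culmann's analysis gives the critical failure plane at α_cr = (β + φ)/2 = (52.2 + 32.9)/2 = 42.5°, and the critical height
H_c = (4c/γ) · sinβ cosφ / [1 − cos(β − φ)]
    = (4·13.8/18.5) · sin52.2°·cos32.9° / [1 − cos(19.3°)]
    = 2.984 · 0.7902·0.8396 / [1 − 0.9438]
    = 2.984 · 0.6634 / 0.0562
    = 35.22 m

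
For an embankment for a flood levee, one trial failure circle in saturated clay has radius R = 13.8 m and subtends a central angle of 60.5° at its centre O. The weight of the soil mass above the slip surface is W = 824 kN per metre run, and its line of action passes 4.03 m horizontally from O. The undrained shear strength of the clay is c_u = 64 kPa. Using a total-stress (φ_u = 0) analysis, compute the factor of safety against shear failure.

FS = 3.88

Taking moments about the centre O, the resisting moment is provided by the undrained shear strength acting along the arc:
Arc length L_a = R·θ = 13.8·(60.5°·π/180) = 13.8·1.0559 = 14.57 m
M_R = c_u·L_a·R = 64·14.57·13.8 = 12869.8 kN·m/m
M_D = W·d = 824·4.03 = 3320.7 kN·m/m
FS = M_R / M_D = 12869.8 / 3320.7 = 3.876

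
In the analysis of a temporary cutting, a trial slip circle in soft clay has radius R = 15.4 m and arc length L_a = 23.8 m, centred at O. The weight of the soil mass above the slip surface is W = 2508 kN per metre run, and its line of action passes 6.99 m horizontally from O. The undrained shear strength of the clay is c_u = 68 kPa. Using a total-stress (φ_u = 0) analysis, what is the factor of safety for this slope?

Taking moments about the centre O, the resisting moment is provided by the undrained shear strength acting along the arc:
M_R = c_u·L_a·R = 68·23.80·15.4 = 24923.4 kN·m/m
M_D = W·d = 2508·6.99 = 17530.9 kN·m/m
FS = M_R / M_D = 24923.4 / 17530.9 = 1.422

FS = 1.42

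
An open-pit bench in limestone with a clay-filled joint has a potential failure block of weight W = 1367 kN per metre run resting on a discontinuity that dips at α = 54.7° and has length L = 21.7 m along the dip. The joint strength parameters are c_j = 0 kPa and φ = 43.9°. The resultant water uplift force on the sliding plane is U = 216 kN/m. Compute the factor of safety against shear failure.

FS = 0.50

Resolving the block weight along and normal to the plane and applying the Mohr–Coulomb strength on the joint:
N' = W cosα − U = 1367·cos54.7° − 216 = 573.9 kN/m
Driving force T = W sinα = 1367·sin54.7° = 1115.7 kN/m
Resisting force R = c_j·L + N'·tanφ = 0·21.7 + 573.9·tan43.9° = 0.0 + 552.3 = 552.3 kN/m
FS = R / T = 552.3 / 1115.7 = 0.495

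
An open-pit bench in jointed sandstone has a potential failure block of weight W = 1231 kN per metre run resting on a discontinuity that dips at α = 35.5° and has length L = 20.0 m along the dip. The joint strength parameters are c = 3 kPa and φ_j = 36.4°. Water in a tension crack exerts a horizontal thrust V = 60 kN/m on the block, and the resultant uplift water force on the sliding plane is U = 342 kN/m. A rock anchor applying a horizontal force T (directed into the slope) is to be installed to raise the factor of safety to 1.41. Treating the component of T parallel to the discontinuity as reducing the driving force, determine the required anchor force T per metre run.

Resolving forces along and normal to the sliding plane, with the horizontal anchor force T adding T·sinα to the effective normal force and T·cosα acting up the plane against the driving force:
FS = [cL + (W cosα − U − V sinα + T sinα) tanφ_j] / [W sinα + V cosα − T cosα]
Without the anchor: N' = 625.3 kN/m, driving T_d = 763.7 kN/m, resisting R = 3·20.0 + 625.3·tan36.4° = 521.0 kN/m, FS = 0.68.
Setting FS = 1.41 and solving for T:
1.41·(763.7 − T cos35.5°) = 521.0 + T sin35.5°·tan36.4°
T·(sin35.5°·tan36.4° + 1.41·cos35.5°) = 1.41·763.7 − 521.0
T·(0.5807·0.7373 + 1.41·0.8141) = 1076.8 − 521.0 = 555.8
T·1.5760 = 555.8
T = 352.6 kN/m

T = 353 kN/m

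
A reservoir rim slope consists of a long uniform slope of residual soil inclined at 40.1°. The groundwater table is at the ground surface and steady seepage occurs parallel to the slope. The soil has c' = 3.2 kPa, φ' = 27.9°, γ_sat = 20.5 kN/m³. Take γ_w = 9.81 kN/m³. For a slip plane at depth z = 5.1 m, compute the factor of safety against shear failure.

FS = 0.39

With seepage parallel to the slope and the water table at the surface, the effective normal stress on the slip plane uses the buoyant unit weight γ' = γ_sat − γ_w while the driving shear stress uses γ_sat:
FS = [c' + γ' z cos²β tanφ'] / [γ_sat z sinβ cosβ]
γ' = 20.5 − 9.81 = 10.69 kN/m³
Numerator = 3.2 + 10.69·5.1·cos²40.1°·tan27.9° = 3.2 + 10.69·5.1·0.5851·0.5295 = 20.090 kPa
Denominator = 20.5·5.1·sin40.1°·cos40.1° = 20.5·5.1·0.6441·0.7649 = 51.512 kPa
FS = 20.090 / 51.512 = 0.390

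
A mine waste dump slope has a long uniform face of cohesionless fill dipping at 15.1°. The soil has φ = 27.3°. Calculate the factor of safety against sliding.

FS = 1.91

For a dry cohesionless infinite slope the factor of safety is FS = tanφ / tanβ.
FS = tan27.3° / tan15.1° = 0.5161 / 0.2698 = 1.913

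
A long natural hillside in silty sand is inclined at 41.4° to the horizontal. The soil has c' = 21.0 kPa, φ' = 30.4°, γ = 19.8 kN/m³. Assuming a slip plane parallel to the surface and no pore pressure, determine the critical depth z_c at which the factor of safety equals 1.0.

Setting FS = 1.00 in FS = [c' + γz cos²β tanφ'] / [γz sinβ cosβ] and solving for z:
z = c' / [γ cosβ (FS·sinβ − cosβ·tanφ')]
  = 21.0 / [19.8·cos41.4°·(1.00·sin41.4° − cos41.4°·tan30.4°)]
  = 21.0 / [19.8·0.7501·(1.00·0.6613 − 0.7501·0.5867)]
  = 21.0 / 3.2857 = 6.391 m

z_c = 6.39 m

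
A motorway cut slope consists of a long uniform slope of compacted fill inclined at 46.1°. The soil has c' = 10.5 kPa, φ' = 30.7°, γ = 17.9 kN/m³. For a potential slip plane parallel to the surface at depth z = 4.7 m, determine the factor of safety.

FS = 0.82

For an infinite slope with a slip plane parallel to the surface (no pore pressure): FS = [c' + γz cos²β tanφ'] / [γz sinβ cosβ].
γz = 17.9·4.7 = 84.13 kN/m²
Numerator = 10.5 + 84.13·cos²46.1°·tan30.7° = 10.5 + 84.13·0.4808·0.5938 = 34.518 kPa
Denominator = 84.13·sin46.1°·cos46.1° = 84.13·0.7206·0.6934 = 42.034 kPa
FS = 34.518 / 42.034 = 0.821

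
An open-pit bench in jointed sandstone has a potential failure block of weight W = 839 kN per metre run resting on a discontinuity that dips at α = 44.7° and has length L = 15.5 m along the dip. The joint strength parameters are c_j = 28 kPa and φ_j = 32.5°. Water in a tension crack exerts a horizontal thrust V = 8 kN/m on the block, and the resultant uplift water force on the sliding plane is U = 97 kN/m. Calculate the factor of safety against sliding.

FS = 1.26

Resolving the block weight along and normal to the plane and applying the Mohr–Coulomb strength on the joint:
N' = W cosα − U − V sinα = 839·cos44.7° − 97 − 8·sin44.7° = 493.7 kN/m
Driving force T = W sinα + V cosα = 839·sin44.7° + 8·cos44.7° = 595.8 kN/m
Resisting force R = c_j·L + N'·tanφ_j = 28·15.5 + 493.7·tan32.5° = 434.0 + 314.5 = 748.5 kN/m
FS = R / T = 748.5 / 595.8 = 1.256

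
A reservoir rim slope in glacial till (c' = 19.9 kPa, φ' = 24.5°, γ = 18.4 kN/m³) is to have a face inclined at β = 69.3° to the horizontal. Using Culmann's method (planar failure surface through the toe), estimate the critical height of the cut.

H_c = 12.68 m

Culmann's analysis gives the critical failure plane at α_cr = (β + φ')/2 = (69.3 + 24.5)/2 = 46.9°, and the critical height
H_c = (4c'/γ) · sinβ cosφ' / [1 − cos(β − φ')]
    = (4·19.9/18.4) · sin69.3°·cos24.5° / [1 − cos(44.8°)]
    = 4.326 · 0.9354·0.9100 / [1 − 0.7096]
    = 4.326 · 0.8512 / 0.2904
    = 12.68 m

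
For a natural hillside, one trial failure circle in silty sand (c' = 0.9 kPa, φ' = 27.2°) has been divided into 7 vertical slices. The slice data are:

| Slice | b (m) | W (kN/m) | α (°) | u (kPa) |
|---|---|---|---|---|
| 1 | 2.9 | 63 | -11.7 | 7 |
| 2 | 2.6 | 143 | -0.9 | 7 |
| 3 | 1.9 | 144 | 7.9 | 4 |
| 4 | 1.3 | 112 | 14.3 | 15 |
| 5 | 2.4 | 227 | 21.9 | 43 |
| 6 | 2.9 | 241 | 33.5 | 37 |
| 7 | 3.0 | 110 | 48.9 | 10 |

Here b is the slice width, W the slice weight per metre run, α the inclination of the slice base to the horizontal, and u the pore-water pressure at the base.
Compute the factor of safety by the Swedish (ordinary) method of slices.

Ordinary method of slices: FS = Σ[c'·Δl_i + (W_i cosα_i − u_i·Δl_i)·tanφ'] / Σ W_i sinα_i, with Δl_i = b_i / cosα_i.
Slice 1: Δl = 2.9/cos(-11.7°) = 2.962 m; N'_1 = 63·cos(-11.7°) − 7·2.962 = 41.0; c'Δl = 2.67; W sinα = -12.8
Slice 2: Δl = 2.6/cos(-0.9°) = 2.600 m; N'_2 = 143·cos(-0.9°) − 7·2.600 = 124.8; c'Δl = 2.34; W sinα = -2.2
Slice 3: Δl = 1.9/cos7.9° = 1.918 m; N'_3 = 144·cos7.9° − 4·1.918 = 135.0; c'Δl = 1.73; W sinα = 19.8
Slice 4: Δl = 1.3/cos14.3° = 1.342 m; N'_4 = 112·cos14.3° − 15·1.342 = 88.4; c'Δl = 1.21; W sinα = 27.7
Slice 5: Δl = 2.4/cos21.9° = 2.587 m; N'_5 = 227·cos21.9° − 43·2.587 = 99.4; c'Δl = 2.33; W sinα = 84.7
Slice 6: Δl = 2.9/cos33.5° = 3.478 m; N'_6 = 241·cos33.5° − 37·3.478 = 72.3; c'Δl = 3.13; W sinα = 133.0
Slice 7: Δl = 3.0/cos48.9° = 4.564 m; N'_7 = 110·cos48.9° − 10·4.564 = 26.7; c'Δl = 4.11; W sinα = 82.9
Σc'Δl = 17.5 kN/m; ΣN' = 587.5 kN/m; ΣW sinα = 333.0 kN/m
Resisting = 17.5 + 587.5·tan27.2° = 17.5 + 301.9 = 319.4 kN/m
FS = 319.4 / 333.0 = 0.959

FS = 0.96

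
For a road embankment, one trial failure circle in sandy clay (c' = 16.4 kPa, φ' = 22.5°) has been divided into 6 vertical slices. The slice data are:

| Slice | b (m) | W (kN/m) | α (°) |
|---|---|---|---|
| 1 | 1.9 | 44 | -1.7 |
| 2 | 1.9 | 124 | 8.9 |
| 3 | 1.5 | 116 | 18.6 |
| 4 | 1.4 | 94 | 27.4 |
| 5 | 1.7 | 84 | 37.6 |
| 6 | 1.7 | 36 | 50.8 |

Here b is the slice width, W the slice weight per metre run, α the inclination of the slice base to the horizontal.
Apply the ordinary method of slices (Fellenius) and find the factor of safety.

FS = 2.14

Ordinary method of slices: FS = Σ[c'·Δl_i + (W_i cosα_i)·tanφ'] / Σ W_i sinα_i, with Δl_i = b_i / cosα_i.
Slice 1: Δl = 1.9/cos(-1.7°) = 1.901 m; N'_1 = 44·cos(-1.7°) = 44.0; c'Δl = 31.17; W sinα = -1.3
Slice 2: Δl = 1.9/cos8.9° = 1.923 m; N'_2 = 124·cos8.9° = 122.5; c'Δl = 31.54; W sinα = 19.2
Slice 3: Δl = 1.5/cos18.6° = 1.583 m; N'_3 = 116·cos18.6° = 109.9; c'Δl = 25.96; W sinα = 37.0
Slice 4: Δl = 1.4/cos27.4° = 1.577 m; N'_4 = 94·cos27.4° = 83.5; c'Δl = 25.86; W sinα = 43.3
Slice 5: Δl = 1.7/cos37.6° = 2.146 m; N'_5 = 84·cos37.6° = 66.6; c'Δl = 35.19; W sinα = 51.3
Slice 6: Δl = 1.7/cos50.8° = 2.690 m; N'_6 = 36·cos50.8° = 22.8; c'Δl = 44.11; W sinα = 27.9
Σc'Δl = 193.8 kN/m; ΣN' = 449.2 kN/m; ΣW sinα = 177.3 kN/m
Resisting = 193.8 + 449.2·tan22.5° = 193.8 + 186.1 = 379.9 kN/m
FS = 379.9 / 177.3 = 2.143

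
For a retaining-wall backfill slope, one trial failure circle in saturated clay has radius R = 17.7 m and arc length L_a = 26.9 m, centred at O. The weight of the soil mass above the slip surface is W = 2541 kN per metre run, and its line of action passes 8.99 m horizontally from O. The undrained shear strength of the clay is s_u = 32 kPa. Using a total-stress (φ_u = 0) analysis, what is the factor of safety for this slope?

Taking moments about the centre O, the resisting moment is provided by the undrained shear strength acting along the arc:
M_R = s_u·L_a·R = 32·26.90·17.7 = 15236.2 kN·m/m
M_D = W·d = 2541·8.99 = 22843.6 kN·m/m
FS = M_R / M_D = 15236.2 / 22843.6 = 0.667

FS = 0.67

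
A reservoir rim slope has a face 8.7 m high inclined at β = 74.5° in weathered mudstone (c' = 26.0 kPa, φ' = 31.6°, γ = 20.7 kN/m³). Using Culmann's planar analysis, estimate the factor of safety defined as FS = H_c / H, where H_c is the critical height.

FS = 1.77

H_c = (4c'/γ) · sinβ cosφ' / [1 − cos(β − φ')]
    = (4·26.0/20.7) · sin74.5°·cos31.6° / [1 − cos42.9°]
    = 5.024 · 0.8208 / 0.2675 = 15.42 m
FS = H_c / H = 15.42 / 8.7 = 1.772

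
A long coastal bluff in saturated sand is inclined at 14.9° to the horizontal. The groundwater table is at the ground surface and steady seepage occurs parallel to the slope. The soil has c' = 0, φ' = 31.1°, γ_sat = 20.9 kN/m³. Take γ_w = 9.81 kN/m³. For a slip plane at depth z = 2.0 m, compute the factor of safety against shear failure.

With seepage parallel to the slope and the water table at the surface, the effective normal stress on the slip plane uses the buoyant unit weight γ' = γ_sat − γ_w while the driving shear stress uses γ_sat:
FS = [c' + γ' z cos²β tanφ'] / [γ_sat z sinβ cosβ]
(For c' = 0 this reduces to FS = (γ'/γ_sat)·tanφ'/tanβ.)
γ' = 20.9 − 9.81 = 11.09 kN/m³
Numerator = 0.0 + 11.09·2.0·cos²14.9°·tan31.1° = 0.0 + 11.09·2.0·0.9339·0.6032 = 12.495 kPa
Denominator = 20.9·2.0·sin14.9°·cos14.9° = 20.9·2.0·0.2571·0.9664 = 10.387 kPa
FS = 12.495 / 10.387 = 1.203

FS = 1.20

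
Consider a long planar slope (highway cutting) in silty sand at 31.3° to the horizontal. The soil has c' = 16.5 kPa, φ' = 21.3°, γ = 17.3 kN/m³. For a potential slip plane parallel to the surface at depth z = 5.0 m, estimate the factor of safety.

FS = 1.07

For an infinite slope with a slip plane parallel to the surface (no pore pressure): FS = [c' + γz cos²β tanφ'] / [γz sinβ cosβ].
γz = 17.3·5.0 = 86.50 kN/m²
Numerator = 16.5 + 86.50·cos²31.3°·tan21.3° = 16.5 + 86.50·0.7301·0.3899 = 41.123 kPa
Denominator = 86.50·sin31.3°·cos31.3° = 86.50·0.5195·0.8545 = 38.398 kPa
FS = 41.123 / 38.398 = 1.071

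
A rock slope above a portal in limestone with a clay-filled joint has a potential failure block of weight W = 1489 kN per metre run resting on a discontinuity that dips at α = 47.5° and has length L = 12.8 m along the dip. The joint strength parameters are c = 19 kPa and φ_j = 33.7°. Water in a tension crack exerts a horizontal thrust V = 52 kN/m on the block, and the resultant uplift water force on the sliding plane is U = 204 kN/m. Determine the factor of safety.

Resolving the block weight along and normal to the plane and applying the Mohr–Coulomb strength on the joint:
N' = W cosα − U − V sinα = 1489·cos47.5° − 204 − 52·sin47.5° = 763.6 kN/m
Driving force T = W sinα + V cosα = 1489·sin47.5° + 52·cos47.5° = 1132.9 kN/m
Resisting force R = c·L + N'·tanφ_j = 19·12.8 + 763.6·tan33.7° = 243.2 + 509.3 = 752.5 kN/m
FS = R / T = 752.5 / 1132.9 = 0.664

FS = 0.66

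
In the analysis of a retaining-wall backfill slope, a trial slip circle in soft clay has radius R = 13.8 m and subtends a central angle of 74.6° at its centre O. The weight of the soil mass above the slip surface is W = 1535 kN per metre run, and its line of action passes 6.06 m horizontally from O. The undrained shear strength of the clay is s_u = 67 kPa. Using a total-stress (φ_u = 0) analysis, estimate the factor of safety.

Taking moments about the centre O, the resisting moment is provided by the undrained shear strength acting along the arc:
Arc length L_a = R·θ = 13.8·(74.6°·π/180) = 13.8·1.3020 = 17.97 m
M_R = s_u·L_a·R = 67·17.97·13.8 = 16613.0 kN·m/m
M_D = W·d = 1535·6.06 = 9302.1 kN·m/m
FS = M_R / M_D = 16613.0 / 9302.1 = 1.786

FS = 1.79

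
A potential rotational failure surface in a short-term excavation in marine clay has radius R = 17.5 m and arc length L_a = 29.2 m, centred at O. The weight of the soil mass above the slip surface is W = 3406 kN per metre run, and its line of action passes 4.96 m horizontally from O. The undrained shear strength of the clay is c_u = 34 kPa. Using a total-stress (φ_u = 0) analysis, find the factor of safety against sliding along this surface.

Taking moments about the centre O, the resisting moment is provided by the undrained shear strength acting along the arc:
M_R = c_u·L_a·R = 34·29.20·17.5 = 17374.0 kN·m/m
M_D = W·d = 3406·4.96 = 16893.8 kN·m/m
FS = M_R / M_D = 17374.0 / 16893.8 = 1.028

FS = 1.03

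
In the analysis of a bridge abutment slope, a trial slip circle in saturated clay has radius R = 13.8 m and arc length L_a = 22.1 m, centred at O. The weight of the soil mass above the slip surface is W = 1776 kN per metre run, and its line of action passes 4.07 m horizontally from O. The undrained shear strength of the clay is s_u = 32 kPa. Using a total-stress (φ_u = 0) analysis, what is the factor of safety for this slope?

FS = 1.35

Taking moments about the centre O, the resisting moment is provided by the undrained shear strength acting along the arc:
M_R = s_u·L_a·R = 32·22.10·13.8 = 9759.4 kN·m/m
M_D = W·d = 1776·4.07 = 7228.3 kN·m/m
FS = M_R / M_D = 9759.4 / 7228.3 = 1.350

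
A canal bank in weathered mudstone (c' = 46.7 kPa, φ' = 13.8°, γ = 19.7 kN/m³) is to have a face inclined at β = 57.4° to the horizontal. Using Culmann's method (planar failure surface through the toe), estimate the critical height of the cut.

Culmann's analysis gives the critical failure plane at α_cr = (β + φ')/2 = (57.4 + 13.8)/2 = 35.6°, and the critical height
H_c = (4c'/γ) · sinβ cosφ' / [1 − cos(β − φ')]
    = (4·46.7/19.7) · sin57.4°·cos13.8° / [1 − cos(43.6°)]
    = 9.482 · 0.8425·0.9711 / [1 − 0.7242]
    = 9.482 · 0.8181 / 0.2758
    = 28.13 m

H_c = 28.13 m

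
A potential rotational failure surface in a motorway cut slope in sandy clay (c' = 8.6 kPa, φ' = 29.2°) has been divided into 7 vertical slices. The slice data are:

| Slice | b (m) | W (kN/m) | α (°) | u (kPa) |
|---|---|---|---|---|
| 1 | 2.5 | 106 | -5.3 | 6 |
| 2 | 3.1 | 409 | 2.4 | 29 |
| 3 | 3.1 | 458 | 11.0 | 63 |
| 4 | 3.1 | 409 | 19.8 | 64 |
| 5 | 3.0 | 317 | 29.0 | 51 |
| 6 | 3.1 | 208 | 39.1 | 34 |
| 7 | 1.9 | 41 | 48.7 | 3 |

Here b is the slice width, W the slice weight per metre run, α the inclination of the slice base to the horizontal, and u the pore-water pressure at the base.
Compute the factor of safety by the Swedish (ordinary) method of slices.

FS = 1.35

Ordinary method of slices: FS = Σ[c'·Δl_i + (W_i cosα_i − u_i·Δl_i)·tanφ'] / Σ W_i sinα_i, with Δl_i = b_i / cosα_i.
Slice 1: Δl = 2.5/cos(-5.3°) = 2.511 m; N'_1 = 106·cos(-5.3°) − 6·2.511 = 90.5; c'Δl = 21.59; W sinα = -9.8
Slice 2: Δl = 3.1/cos2.4° = 3.103 m; N'_2 = 409·cos2.4° − 29·3.103 = 318.7; c'Δl = 26.68; W sinα = 17.1
Slice 3: Δl = 3.1/cos11.0° = 3.158 m; N'_3 = 458·cos11.0° − 63·3.158 = 250.6; c'Δl = 27.16; W sinα = 87.4
Slice 4: Δl = 3.1/cos19.8° = 3.295 m; N'_4 = 409·cos19.8° − 64·3.295 = 174.0; c'Δl = 28.34; W sinα = 138.5
Slice 5: Δl = 3.0/cos29.0° = 3.430 m; N'_5 = 317·cos29.0° − 51·3.430 = 102.3; c'Δl = 29.50; W sinα = 153.7
Slice 6: Δl = 3.1/cos39.1° = 3.995 m; N'_6 = 208·cos39.1° − 34·3.995 = 25.6; c'Δl = 34.35; W sinα = 131.2
Slice 7: Δl = 1.9/cos48.7° = 2.879 m; N'_7 = 41·cos48.7° − 3·2.879 = 18.4; c'Δl = 24.76; W sinα = 30.8
Σc'Δl = 192.4 kN/m; ΣN' = 980.1 kN/m; ΣW sinα = 548.9 kN/m
Resisting = 192.4 + 980.1·tan29.2° = 192.4 + 547.7 = 740.1 kN/m
FS = 740.1 / 548.9 = 1.348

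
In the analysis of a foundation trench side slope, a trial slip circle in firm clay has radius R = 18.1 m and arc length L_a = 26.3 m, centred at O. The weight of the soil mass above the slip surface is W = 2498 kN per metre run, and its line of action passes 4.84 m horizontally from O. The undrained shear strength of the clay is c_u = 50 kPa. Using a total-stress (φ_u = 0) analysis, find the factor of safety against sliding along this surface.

FS = 1.97

Taking moments about the centre O, the resisting moment is provided by the undrained shear strength acting along the arc:
M_R = c_u·L_a·R = 50·26.30·18.1 = 23801.5 kN·m/m
M_D = W·d = 2498·4.84 = 12090.3 kN·m/m
FS = M_R / M_D = 23801.5 / 12090.3 = 1.969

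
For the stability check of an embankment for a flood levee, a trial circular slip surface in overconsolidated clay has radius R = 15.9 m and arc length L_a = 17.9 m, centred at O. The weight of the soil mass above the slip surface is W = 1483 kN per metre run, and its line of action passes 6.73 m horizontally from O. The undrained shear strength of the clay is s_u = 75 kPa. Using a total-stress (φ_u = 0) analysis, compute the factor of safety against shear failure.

Taking moments about the centre O, the resisting moment is provided by the undrained shear strength acting along the arc:
M_R = s_u·L_a·R = 75·17.90·15.9 = 21345.8 kN·m/m
M_D = W·d = 1483·6.73 = 9980.6 kN·m/m
FS = M_R / M_D = 21345.8 / 9980.6 = 2.139

FS = 2.14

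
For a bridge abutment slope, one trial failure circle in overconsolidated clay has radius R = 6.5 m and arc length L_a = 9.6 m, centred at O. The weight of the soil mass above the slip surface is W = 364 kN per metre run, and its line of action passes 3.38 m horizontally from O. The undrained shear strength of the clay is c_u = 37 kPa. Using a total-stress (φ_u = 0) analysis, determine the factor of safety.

FS = 1.88

Taking moments about the centre O, the resisting moment is provided by the undrained shear strength acting along the arc:
M_R = c_u·L_a·R = 37·9.60·6.5 = 2308.8 kN·m/m
M_D = W·d = 364·3.38 = 1230.3 kN·m/m
FS = M_R / M_D = 2308.8 / 1230.3 = 1.877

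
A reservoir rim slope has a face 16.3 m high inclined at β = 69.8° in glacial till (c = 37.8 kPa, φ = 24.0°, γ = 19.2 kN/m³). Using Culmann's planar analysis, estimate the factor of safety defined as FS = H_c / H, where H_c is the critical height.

H_c = (4c/γ) · sinβ cosφ / [1 − cos(β − φ)]
    = (4·37.8/19.2) · sin69.8°·cos24.0° / [1 − cos45.8°]
    = 7.875 · 0.8574 / 0.3028 = 22.29 m
FS = H_c / H = 22.29 / 16.3 = 1.368

FS = 1.37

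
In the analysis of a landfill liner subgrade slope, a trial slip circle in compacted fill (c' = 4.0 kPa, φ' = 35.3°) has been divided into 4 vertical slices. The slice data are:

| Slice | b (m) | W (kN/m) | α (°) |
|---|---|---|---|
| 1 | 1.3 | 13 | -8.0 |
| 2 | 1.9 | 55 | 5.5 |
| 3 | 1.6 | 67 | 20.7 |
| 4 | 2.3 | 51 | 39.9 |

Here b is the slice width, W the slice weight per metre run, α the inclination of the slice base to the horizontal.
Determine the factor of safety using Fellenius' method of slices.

Ordinary method of slices: FS = Σ[c'·Δl_i + (W_i cosα_i)·tanφ'] / Σ W_i sinα_i, with Δl_i = b_i / cosα_i.
Slice 1: Δl = 1.3/cos(-8.0°) = 1.313 m; N'_1 = 13·cos(-8.0°) = 12.9; c'Δl = 5.25; W sinα = -1.8
Slice 2: Δl = 1.9/cos5.5° = 1.909 m; N'_2 = 55·cos5.5° = 54.7; c'Δl = 7.64; W sinα = 5.3
Slice 3: Δl = 1.6/cos20.7° = 1.710 m; N'_3 = 67·cos20.7° = 62.7; c'Δl = 6.84; W sinα = 23.7
Slice 4: Δl = 2.3/cos39.9° = 2.998 m; N'_4 = 51·cos39.9° = 39.1; c'Δl = 11.99; W sinα = 32.7
Σc'Δl = 31.7 kN/m; ΣN' = 169.4 kN/m; ΣW sinα = 59.9 kN/m
Resisting = 31.7 + 169.4·tan35.3° = 31.7 + 120.0 = 151.7 kN/m
FS = 151.7 / 59.9 = 2.534

FS = 2.53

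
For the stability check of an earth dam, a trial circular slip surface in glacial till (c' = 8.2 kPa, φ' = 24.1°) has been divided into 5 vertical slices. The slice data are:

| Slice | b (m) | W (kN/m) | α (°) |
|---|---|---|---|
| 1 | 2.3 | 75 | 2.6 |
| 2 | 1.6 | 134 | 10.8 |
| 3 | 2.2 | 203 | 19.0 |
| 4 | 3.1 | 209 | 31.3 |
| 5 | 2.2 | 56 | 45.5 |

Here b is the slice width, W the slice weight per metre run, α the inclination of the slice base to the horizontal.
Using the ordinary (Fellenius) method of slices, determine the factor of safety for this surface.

FS = 1.57

Ordinary method of slices: FS = Σ[c'·Δl_i + (W_i cosα_i)·tanφ'] / Σ W_i sinα_i, with Δl_i = b_i / cosα_i.
Slice 1: Δl = 2.3/cos2.6° = 2.302 m; N'_1 = 75·cos2.6° = 74.9; c'Δl = 18.88; W sinα = 3.4
Slice 2: Δl = 1.6/cos10.8° = 1.629 m; N'_2 = 134·cos10.8° = 131.6; c'Δl = 13.36; W sinα = 25.1
Slice 3: Δl = 2.2/cos19.0° = 2.327 m; N'_3 = 203·cos19.0° = 191.9; c'Δl = 19.08; W sinα = 66.1
Slice 4: Δl = 3.1/cos31.3° = 3.628 m; N'_4 = 209·cos31.3° = 178.6; c'Δl = 29.75; W sinα = 108.6
Slice 5: Δl = 2.2/cos45.5° = 3.139 m; N'_5 = 56·cos45.5° = 39.3; c'Δl = 25.74; W sinα = 39.9
Σc'Δl = 106.8 kN/m; ΣN' = 616.3 kN/m; ΣW sinα = 243.1 kN/m
Resisting = 106.8 + 616.3·tan24.1° = 106.8 + 275.7 = 382.5 kN/m
FS = 382.5 / 243.1 = 1.573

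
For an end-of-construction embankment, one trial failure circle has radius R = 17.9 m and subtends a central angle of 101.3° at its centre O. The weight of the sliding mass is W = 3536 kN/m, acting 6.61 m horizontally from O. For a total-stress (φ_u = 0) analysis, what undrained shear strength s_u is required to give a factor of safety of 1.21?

s_u = 49.9 kPa

FS = s_u·L_a·R / (W·d), so s_u = FS·W·d / (L_a·R).
Arc length L_a = R·θ = 17.9·(101.3°·π/180) = 17.9·1.7680 = 31.65 m
s_u = 1.21·3536·6.61 / (31.65·17.9) = 28281.3 / 566.49 = 49.92 kPa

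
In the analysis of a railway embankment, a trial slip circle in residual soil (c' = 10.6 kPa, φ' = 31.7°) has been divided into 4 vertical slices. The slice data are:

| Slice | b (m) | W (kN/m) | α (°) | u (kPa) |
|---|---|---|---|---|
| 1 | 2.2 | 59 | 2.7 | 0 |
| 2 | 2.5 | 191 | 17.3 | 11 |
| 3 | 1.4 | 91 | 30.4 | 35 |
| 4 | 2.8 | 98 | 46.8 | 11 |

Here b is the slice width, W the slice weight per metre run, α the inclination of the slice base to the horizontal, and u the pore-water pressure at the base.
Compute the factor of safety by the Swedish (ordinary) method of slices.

FS = 1.52

Ordinary method of slices: FS = Σ[c'·Δl_i + (W_i cosα_i − u_i·Δl_i)·tanφ'] / Σ W_i sinα_i, with Δl_i = b_i / cosα_i.
Slice 1: Δl = 2.2/cos2.7° = 2.202 m; N'_1 = 59·cos2.7° − 0·2.202 = 58.9; c'Δl = 23.35; W sinα = 2.8
Slice 2: Δl = 2.5/cos17.3° = 2.618 m; N'_2 = 191·cos17.3° − 11·2.618 = 153.6; c'Δl = 27.76; W sinα = 56.8
Slice 3: Δl = 1.4/cos30.4° = 1.623 m; N'_3 = 91·cos30.4° − 35·1.623 = 21.7; c'Δl = 17.21; W sinα = 46.0
Slice 4: Δl = 2.8/cos46.8° = 4.090 m; N'_4 = 98·cos46.8° − 11·4.090 = 22.1; c'Δl = 43.36; W sinα = 71.4
Σc'Δl = 111.7 kN/m; ΣN' = 256.3 kN/m; ΣW sinα = 177.1 kN/m
Resisting = 111.7 + 256.3·tan31.7° = 111.7 + 158.3 = 269.9 kN/m
FS = 269.9 / 177.1 = 1.524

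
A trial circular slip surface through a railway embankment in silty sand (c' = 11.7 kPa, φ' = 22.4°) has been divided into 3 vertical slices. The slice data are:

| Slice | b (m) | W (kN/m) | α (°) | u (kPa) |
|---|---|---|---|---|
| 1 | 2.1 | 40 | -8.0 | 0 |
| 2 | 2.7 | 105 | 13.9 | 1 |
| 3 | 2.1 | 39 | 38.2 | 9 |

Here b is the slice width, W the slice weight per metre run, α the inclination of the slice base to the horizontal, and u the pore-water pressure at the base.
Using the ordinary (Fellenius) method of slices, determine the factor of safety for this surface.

Ordinary method of slices: FS = Σ[c'·Δl_i + (W_i cosα_i − u_i·Δl_i)·tanφ'] / Σ W_i sinα_i, with Δl_i = b_i / cosα_i.
Slice 1: Δl = 2.1/cos(-8.0°) = 2.121 m; N'_1 = 40·cos(-8.0°) − 0·2.121 = 39.6; c'Δl = 24.81; W sinα = -5.6
Slice 2: Δl = 2.7/cos13.9° = 2.781 m; N'_2 = 105·cos13.9° − 1·2.781 = 99.1; c'Δl = 32.54; W sinα = 25.2
Slice 3: Δl = 2.1/cos38.2° = 2.672 m; N'_3 = 39·cos38.2° − 9·2.672 = 6.6; c'Δl = 31.27; W sinα = 24.1
Σc'Δl = 88.6 kN/m; ΣN' = 145.4 kN/m; ΣW sinα = 43.8 kN/m
Resisting = 88.6 + 145.4·tan22.4° = 88.6 + 59.9 = 148.5 kN/m
FS = 148.5 / 43.8 = 3.393

FS = 3.39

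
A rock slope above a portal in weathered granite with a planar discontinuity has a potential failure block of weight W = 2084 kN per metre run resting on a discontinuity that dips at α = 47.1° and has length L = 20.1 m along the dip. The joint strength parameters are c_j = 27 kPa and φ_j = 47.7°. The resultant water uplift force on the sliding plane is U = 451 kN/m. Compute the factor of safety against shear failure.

Resolving the block weight along and normal to the plane and applying the Mohr–Coulomb strength on the joint:
N' = W cosα − U = 2084·cos47.1° − 451 = 967.6 kN/m
Driving force T = W sinα = 2084·sin47.1° = 1526.6 kN/m
Resisting force R = c_j·L + N'·tanφ_j = 27·20.1 + 967.6·tan47.7° = 542.7 + 1063.4 = 1606.1 kN/m
FS = R / T = 1606.1 / 1526.6 = 1.052

FS = 1.05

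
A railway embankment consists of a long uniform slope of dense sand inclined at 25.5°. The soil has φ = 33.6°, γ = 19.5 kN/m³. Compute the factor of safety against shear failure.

FS = 1.39

For a dry cohesionless infinite slope the factor of safety is FS = tanφ / tanβ.
FS = tan33.6° / tan25.5° = 0.6644 / 0.4770 = 1.393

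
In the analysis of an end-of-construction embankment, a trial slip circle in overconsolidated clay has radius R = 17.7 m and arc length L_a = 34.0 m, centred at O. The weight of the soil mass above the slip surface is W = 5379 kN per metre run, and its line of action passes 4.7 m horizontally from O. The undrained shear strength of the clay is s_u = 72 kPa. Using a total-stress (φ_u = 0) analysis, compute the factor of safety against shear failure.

FS = 1.71

Taking moments about the centre O, the resisting moment is provided by the undrained shear strength acting along the arc:
M_R = s_u·L_a·R = 72·34.00·17.7 = 43329.6 kN·m/m
M_D = W·d = 5379·4.7 = 25281.3 kN·m/m
FS = M_R / M_D = 43329.6 / 25281.3 = 1.714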